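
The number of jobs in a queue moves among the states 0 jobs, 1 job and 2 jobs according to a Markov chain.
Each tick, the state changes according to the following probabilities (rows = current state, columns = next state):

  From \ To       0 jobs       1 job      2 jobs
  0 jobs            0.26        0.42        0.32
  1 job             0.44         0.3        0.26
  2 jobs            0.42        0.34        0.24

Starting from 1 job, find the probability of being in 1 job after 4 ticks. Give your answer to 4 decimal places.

0.3555

Propagate the distribution vector 4 ticks from 1 job.
After 0 ticks: (0.0000, 1.0000, 0.0000)
After 1 tick: (0.4400, 0.3000, 0.2600)
After 2 ticks: (0.3556, 0.3632, 0.2812)
After 3 ticks: (0.3704, 0.3539, 0.2757)
After 4 ticks: (0.3678, 0.3555, 0.2767)
P(in 1 job after 4 ticks) = 0.3555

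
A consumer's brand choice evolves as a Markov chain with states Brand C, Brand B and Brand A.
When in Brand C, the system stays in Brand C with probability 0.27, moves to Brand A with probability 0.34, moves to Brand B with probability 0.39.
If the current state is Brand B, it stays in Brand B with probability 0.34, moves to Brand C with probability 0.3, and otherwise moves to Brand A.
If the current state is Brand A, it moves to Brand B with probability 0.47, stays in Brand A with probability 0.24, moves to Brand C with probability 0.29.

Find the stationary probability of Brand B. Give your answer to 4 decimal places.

Let the stationary distribution be π with π = πP and π_1 + π_2 + π_3 = 1.
π_1 = 0.27·π_1 + 0.3·π_2 + 0.29·π_3
π_2 = 0.39·π_1 + 0.34·π_2 + 0.47·π_3
Solving with the normalization constraint gives π = (0.2882, 0.3955, 0.3163).
So the stationary probability of Brand B is 0.3955.

0.3955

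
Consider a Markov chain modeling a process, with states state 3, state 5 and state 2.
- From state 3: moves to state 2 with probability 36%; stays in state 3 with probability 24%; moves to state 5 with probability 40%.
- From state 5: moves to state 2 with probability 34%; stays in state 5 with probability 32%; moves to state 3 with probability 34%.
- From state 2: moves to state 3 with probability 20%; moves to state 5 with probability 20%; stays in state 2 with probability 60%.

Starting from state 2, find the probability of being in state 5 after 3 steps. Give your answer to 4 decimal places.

Propagate the distribution vector 3 steps from state 2.
After 0 steps: (0.0000, 0.0000, 1.0000)
After 1 step: (0.2000, 0.2000, 0.6000)
After 2 steps: (0.2360, 0.2640, 0.5000)
After 3 steps: (0.2464, 0.2789, 0.4747)
P(in state 5 after 3 steps) = 0.2789

0.2789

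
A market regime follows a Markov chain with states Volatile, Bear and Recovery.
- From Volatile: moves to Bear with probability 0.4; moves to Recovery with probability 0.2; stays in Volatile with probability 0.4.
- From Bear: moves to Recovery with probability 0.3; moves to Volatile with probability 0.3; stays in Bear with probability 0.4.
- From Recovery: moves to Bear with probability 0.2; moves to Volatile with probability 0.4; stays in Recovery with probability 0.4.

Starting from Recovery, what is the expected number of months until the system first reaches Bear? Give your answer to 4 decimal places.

Let t(s) be the expected number of months to first reach Bear from state s, with t(Bear) = 0. Conditioning on the first month:
t(Volatile) = 1 + 0.4·t(Volatile) + 0.2·t(Recovery)
t(Recovery) = 1 + 0.4·t(Volatile) + 0.4·t(Recovery)
Solving: t(Volatile) = 2.8571, t(Recovery) = 3.5714.
Expected months from Recovery to Bear: 3.5714.

3.5714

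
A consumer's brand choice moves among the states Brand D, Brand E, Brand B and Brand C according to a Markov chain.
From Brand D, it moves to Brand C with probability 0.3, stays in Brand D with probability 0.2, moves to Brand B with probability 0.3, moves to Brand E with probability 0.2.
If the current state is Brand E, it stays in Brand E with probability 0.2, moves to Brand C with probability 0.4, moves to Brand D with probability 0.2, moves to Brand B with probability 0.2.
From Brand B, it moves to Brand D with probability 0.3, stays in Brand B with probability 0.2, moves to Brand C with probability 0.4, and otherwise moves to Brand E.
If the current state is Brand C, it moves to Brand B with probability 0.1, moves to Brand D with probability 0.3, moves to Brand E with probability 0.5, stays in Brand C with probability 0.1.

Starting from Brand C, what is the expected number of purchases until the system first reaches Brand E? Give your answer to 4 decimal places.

Let t(s) be the expected number of purchases to first reach Brand E from state s, with t(Brand E) = 0. Conditioning on the first purchase:
t(Brand D) = 1 + 0.2·t(Brand D) + 0.3·t(Brand B) + 0.3·t(Brand C)
t(Brand B) = 1 + 0.3·t(Brand D) + 0.2·t(Brand B) + 0.4·t(Brand C)
t(Brand C) = 1 + 0.3·t(Brand D) + 0.1·t(Brand B) + 0.1·t(Brand C)
Solving: t(Brand D) = 3.8728, t(Brand B) = 4.1329, t(Brand C) = 2.8613.
Expected purchases from Brand C to Brand E: 2.8613.

2.8613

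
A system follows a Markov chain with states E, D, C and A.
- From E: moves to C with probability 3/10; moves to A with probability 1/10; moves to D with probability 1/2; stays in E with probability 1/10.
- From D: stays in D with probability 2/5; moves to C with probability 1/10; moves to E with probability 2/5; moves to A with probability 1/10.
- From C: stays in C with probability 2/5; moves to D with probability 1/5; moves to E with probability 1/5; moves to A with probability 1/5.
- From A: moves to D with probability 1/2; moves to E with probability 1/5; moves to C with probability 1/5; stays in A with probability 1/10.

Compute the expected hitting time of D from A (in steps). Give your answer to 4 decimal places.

2.3913

Let t(s) be the expected number of steps to first reach D from state s, with t(D) = 0. Conditioning on the first step:
t(E) = 1 + 0.1·t(E) + 0.3·t(C) + 0.1·t(A)
t(C) = 1 + 0.2·t(E) + 0.4·t(C) + 0.2·t(A)
t(A) = 1 + 0.2·t(E) + 0.2·t(C) + 0.1·t(A)
Solving: t(E) = 2.4728, t(C) = 3.2880, t(A) = 2.3913.
Expected steps from A to D: 2.3913.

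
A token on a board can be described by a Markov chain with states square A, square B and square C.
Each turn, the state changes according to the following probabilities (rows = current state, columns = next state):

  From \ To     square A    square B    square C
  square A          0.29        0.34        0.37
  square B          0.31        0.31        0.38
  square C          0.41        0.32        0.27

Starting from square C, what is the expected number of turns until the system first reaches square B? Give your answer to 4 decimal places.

Let t(s) be the expected number of turns to first reach square B from state s, with t(square B) = 0. Conditioning on the first turn:
t(square A) = 1 + 0.29·t(square A) + 0.37·t(square C)
t(square C) = 1 + 0.41·t(square A) + 0.27·t(square C)
Solving: t(square A) = 3.0005, t(square C) = 3.0551.
Expected turns from square C to square B: 3.0551.

3.0551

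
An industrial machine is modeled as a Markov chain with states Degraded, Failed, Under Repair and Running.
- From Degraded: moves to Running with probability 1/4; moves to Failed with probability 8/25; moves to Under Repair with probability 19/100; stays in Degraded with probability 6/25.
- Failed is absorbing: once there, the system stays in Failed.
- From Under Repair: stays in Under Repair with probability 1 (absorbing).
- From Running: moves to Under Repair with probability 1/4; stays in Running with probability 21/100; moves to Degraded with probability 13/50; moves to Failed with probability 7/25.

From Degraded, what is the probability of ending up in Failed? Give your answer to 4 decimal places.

Let h(s) be the probability of absorption at Failed starting from transient state s. Then h(Failed) = 1 and h(Under Repair) = 0. By first-step analysis:
h(Degraded) = 0.24·h(Degraded) + 0.32·1 + 0.19·0 + 0.25·h(Running)
h(Running) = 0.26·h(Degraded) + 0.28·1 + 0.25·0 + 0.21·h(Running)
Solving: h(Degraded) = 0.6029, h(Running) = 0.5529.
Starting from Degraded, the probability is 0.6029.

0.6029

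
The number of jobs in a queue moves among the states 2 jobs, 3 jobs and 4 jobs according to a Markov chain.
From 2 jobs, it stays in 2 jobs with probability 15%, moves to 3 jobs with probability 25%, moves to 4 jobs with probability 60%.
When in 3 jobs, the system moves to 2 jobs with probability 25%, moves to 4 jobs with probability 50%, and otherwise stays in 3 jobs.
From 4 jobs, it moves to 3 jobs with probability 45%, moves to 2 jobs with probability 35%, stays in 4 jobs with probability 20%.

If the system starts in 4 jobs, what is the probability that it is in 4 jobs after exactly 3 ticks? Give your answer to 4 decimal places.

0.3810

Propagate the distribution vector 3 ticks from 4 jobs.
After 0 ticks: (0.0000, 0.0000, 1.0000)
After 1 tick: (0.3500, 0.4500, 0.2000)
After 2 ticks: (0.2350, 0.2900, 0.4750)
After 3 ticks: (0.2740, 0.3450, 0.3810)
P(in 4 jobs after 3 ticks) = 0.3810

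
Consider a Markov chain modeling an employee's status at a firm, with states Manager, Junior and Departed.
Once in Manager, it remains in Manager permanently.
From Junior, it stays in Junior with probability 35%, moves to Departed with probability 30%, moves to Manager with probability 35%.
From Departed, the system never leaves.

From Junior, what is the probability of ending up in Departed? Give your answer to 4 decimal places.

Let h(s) be the probability of absorption at Departed starting from transient state s. Then h(Departed) = 1 and h(Manager) = 0. By first-step analysis:
h(Junior) = 0.35·0 + 0.35·h(Junior) + 0.3·1
Solving: h(Junior) = 0.4615.
Starting from Junior, the probability is 0.4615.

0.4615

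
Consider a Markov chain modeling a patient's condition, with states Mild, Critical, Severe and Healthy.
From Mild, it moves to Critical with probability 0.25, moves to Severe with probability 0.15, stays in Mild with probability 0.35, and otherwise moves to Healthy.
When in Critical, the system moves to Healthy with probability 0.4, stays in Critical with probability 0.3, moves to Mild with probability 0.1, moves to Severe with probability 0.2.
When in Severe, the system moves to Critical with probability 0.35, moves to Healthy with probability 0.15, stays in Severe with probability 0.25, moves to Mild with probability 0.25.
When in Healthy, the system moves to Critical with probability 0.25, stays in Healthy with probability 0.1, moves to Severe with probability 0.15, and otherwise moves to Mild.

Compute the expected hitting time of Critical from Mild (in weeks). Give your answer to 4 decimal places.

Let t(s) be the expected number of weeks to first reach Critical from state s, with t(Critical) = 0. Conditioning on the first week:
t(Mild) = 1 + 0.35·t(Mild) + 0.15·t(Severe) + 0.25·t(Healthy)
t(Severe) = 1 + 0.25·t(Mild) + 0.25·t(Severe) + 0.15·t(Healthy)
t(Healthy) = 1 + 0.5·t(Mild) + 0.15·t(Severe) + 0.1·t(Healthy)
Solving: t(Mild) = 3.7500, t(Severe) = 3.3333, t(Healthy) = 3.7500.
Expected weeks from Mild to Critical: 3.7500.

3.7500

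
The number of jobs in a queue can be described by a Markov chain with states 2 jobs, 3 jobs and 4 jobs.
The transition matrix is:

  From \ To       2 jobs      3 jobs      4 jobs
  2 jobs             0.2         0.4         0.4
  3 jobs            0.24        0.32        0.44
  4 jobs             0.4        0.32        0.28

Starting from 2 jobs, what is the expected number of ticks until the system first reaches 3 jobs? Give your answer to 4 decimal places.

Let t(s) be the expected number of ticks to first reach 3 jobs from state s, with t(3 jobs) = 0. Conditioning on the first tick:
t(2 jobs) = 1 + 0.2·t(2 jobs) + 0.4·t(4 jobs)
t(4 jobs) = 1 + 0.4·t(2 jobs) + 0.28·t(4 jobs)
Solving: t(2 jobs) = 2.6923, t(4 jobs) = 2.8846.
Expected ticks from 2 jobs to 3 jobs: 2.6923.

2.6923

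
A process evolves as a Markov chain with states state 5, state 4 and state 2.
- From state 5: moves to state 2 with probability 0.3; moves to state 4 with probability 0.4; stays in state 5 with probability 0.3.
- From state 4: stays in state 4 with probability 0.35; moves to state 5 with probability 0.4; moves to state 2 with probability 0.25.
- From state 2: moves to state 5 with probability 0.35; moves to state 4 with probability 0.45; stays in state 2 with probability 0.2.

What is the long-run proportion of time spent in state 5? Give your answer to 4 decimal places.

Let the stationary distribution be π with π = πP and π_1 + π_2 + π_3 = 1.
π_1 = 0.3·π_1 + 0.4·π_2 + 0.35·π_3
π_2 = 0.4·π_1 + 0.35·π_2 + 0.45·π_3
Solving with the normalization constraint gives π = (0.3521, 0.3931, 0.2549).
So the stationary probability of state 5 is 0.3521.

0.3521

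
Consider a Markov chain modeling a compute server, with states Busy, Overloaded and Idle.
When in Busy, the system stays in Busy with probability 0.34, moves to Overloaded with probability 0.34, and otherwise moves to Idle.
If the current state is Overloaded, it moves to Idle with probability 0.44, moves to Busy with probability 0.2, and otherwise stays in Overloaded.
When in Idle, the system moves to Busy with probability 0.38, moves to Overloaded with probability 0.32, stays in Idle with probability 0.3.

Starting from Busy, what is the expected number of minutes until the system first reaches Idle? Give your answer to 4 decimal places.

Let t(s) be the expected number of minutes to first reach Idle from state s, with t(Idle) = 0. Conditioning on the first minute:
t(Busy) = 1 + 0.34·t(Busy) + 0.34·t(Overloaded)
t(Overloaded) = 1 + 0.2·t(Busy) + 0.36·t(Overloaded)
Solving: t(Busy) = 2.7652, t(Overloaded) = 2.4266.
Expected minutes from Busy to Idle: 2.7652.

2.7652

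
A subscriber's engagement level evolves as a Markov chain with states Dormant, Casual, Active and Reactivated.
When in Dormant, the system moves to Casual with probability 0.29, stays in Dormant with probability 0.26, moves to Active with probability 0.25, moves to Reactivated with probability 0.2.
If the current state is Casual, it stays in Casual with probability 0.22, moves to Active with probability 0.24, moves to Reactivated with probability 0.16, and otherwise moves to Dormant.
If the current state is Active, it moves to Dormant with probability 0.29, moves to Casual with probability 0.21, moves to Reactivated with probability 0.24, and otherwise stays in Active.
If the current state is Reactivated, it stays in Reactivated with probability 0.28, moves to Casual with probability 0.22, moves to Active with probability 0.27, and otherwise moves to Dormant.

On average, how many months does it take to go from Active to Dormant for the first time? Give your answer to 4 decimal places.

Let t(s) be the expected number of months to first reach Dormant from state s, with t(Dormant) = 0. Conditioning on the first month:
t(Casual) = 1 + 0.22·t(Casual) + 0.24·t(Active) + 0.16·t(Reactivated)
t(Active) = 1 + 0.21·t(Casual) + 0.26·t(Active) + 0.24·t(Reactivated)
t(Reactivated) = 1 + 0.22·t(Casual) + 0.27·t(Active) + 0.28·t(Reactivated)
Solving: t(Casual) = 3.0609, t(Active) = 3.3855, t(Reactivated) = 3.5938.
Expected months from Active to Dormant: 3.3855.

3.3855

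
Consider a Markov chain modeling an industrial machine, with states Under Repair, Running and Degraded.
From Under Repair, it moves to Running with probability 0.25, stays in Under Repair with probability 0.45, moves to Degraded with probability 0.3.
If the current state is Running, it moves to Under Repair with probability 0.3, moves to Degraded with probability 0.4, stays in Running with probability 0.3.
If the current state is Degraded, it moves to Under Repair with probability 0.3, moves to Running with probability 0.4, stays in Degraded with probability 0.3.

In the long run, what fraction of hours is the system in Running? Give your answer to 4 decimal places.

0.3155

Let the stationary distribution be π with π = πP and π_1 + π_2 + π_3 = 1.
π_1 = 0.45·π_1 + 0.3·π_2 + 0.3·π_3
π_2 = 0.25·π_1 + 0.3·π_2 + 0.4·π_3
Solving with the normalization constraint gives π = (0.3529, 0.3155, 0.3316).
So the stationary probability of Running is 0.3155.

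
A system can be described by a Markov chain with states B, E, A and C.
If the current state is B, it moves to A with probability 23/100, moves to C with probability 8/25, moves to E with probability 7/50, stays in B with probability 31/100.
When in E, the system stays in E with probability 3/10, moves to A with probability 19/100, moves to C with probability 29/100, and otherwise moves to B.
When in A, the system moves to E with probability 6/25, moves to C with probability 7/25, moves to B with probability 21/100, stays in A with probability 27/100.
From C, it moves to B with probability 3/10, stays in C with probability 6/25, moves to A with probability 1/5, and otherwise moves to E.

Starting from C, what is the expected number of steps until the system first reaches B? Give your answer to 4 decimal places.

3.8522

Let t(s) be the expected number of steps to first reach B from state s, with t(B) = 0. Conditioning on the first step:
t(E) = 1 + 0.3·t(E) + 0.19·t(A) + 0.29·t(C)
t(A) = 1 + 0.24·t(E) + 0.27·t(A) + 0.28·t(C)
t(C) = 1 + 0.26·t(E) + 0.2·t(A) + 0.24·t(C)
Solving: t(E) = 4.1694, t(A) = 4.2182, t(C) = 3.8522.
Expected steps from C to B: 3.8522.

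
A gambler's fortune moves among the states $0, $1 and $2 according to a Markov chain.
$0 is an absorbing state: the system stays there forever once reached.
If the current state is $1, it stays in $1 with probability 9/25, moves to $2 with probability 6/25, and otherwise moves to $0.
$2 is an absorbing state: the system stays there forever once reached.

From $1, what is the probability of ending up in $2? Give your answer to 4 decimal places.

0.3750

Let h(s) be the probability of absorption at $2 starting from transient state s. Then h($2) = 1 and h($0) = 0. By first-step analysis:
h($1) = 0.4·0 + 0.36·h($1) + 0.24·1
Solving: h($1) = 0.3750.
Starting from $1, the probability is 0.3750.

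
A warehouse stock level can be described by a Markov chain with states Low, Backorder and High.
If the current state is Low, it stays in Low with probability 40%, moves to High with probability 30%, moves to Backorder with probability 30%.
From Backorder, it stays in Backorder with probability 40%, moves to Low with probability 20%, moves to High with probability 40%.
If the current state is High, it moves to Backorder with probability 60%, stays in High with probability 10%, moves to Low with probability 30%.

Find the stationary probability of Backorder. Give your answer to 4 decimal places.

0.4286

Let the stationary distribution be π with π = πP and π_1 + π_2 + π_3 = 1.
π_1 = 0.4·π_1 + 0.2·π_2 + 0.3·π_3
π_2 = 0.3·π_1 + 0.4·π_2 + 0.6·π_3
Solving with the normalization constraint gives π = (0.2857, 0.4286, 0.2857).
So the stationary probability of Backorder is 0.4286.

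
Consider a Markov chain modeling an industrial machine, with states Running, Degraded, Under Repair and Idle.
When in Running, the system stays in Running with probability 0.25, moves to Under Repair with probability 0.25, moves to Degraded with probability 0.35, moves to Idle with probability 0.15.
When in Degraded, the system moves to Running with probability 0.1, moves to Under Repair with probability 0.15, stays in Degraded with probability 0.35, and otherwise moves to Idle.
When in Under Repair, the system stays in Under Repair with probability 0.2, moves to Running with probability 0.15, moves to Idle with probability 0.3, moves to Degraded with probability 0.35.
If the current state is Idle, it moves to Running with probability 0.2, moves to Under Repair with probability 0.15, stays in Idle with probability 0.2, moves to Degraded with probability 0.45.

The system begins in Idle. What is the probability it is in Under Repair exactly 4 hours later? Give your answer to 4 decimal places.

Propagate the distribution vector 4 hours from Idle.
After 0 hours: (0.0000, 0.0000, 0.0000, 1.0000)
After 1 hour: (0.2000, 0.4500, 0.1500, 0.2000)
After 2 hours: (0.1575, 0.3700, 0.1775, 0.2950)
After 3 hours: (0.1620, 0.3795, 0.1746, 0.2839)
After 4 hours: (0.1614, 0.3784, 0.1749, 0.2853)
P(in Under Repair after 4 hours) = 0.1749

0.1749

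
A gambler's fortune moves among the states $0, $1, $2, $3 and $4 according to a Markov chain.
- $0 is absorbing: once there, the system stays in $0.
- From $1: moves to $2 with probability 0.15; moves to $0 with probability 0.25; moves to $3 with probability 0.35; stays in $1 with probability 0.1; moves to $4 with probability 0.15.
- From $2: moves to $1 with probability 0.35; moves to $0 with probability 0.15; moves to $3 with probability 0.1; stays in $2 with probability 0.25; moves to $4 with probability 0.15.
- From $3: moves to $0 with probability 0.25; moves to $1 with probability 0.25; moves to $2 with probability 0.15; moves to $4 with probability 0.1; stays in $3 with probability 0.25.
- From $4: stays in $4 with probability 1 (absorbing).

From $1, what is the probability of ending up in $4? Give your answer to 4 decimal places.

0.3682

Let h(s) be the probability of absorption at $4 starting from transient state s. Then h($4) = 1 and h($0) = 0. By first-step analysis:
h($1) = 0.25·0 + 0.1·h($1) + 0.15·h($2) + 0.35·h($3) + 0.15·1
h($2) = 0.15·0 + 0.35·h($1) + 0.25·h($2) + 0.1·h($3) + 0.15·1
h($3) = 0.25·0 + 0.25·h($1) + 0.15·h($2) + 0.25·h($3) + 0.1·1
Solving: h($1) = 0.3682, h($2) = 0.4171, h($3) = 0.3395.
Starting from $1, the probability is 0.3682.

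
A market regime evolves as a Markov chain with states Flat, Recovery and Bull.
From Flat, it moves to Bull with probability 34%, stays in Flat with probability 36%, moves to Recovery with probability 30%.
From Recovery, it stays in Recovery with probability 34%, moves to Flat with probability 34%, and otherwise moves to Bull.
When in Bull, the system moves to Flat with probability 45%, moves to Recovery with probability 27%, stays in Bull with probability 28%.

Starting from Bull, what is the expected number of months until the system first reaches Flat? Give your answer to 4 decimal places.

2.3920

Let t(s) be the expected number of months to first reach Flat from state s, with t(Flat) = 0. Conditioning on the first month:
t(Recovery) = 1 + 0.34·t(Recovery) + 0.32·t(Bull)
t(Bull) = 1 + 0.27·t(Recovery) + 0.28·t(Bull)
Solving: t(Recovery) = 2.6749, t(Bull) = 2.3920.
Expected months from Bull to Flat: 2.3920.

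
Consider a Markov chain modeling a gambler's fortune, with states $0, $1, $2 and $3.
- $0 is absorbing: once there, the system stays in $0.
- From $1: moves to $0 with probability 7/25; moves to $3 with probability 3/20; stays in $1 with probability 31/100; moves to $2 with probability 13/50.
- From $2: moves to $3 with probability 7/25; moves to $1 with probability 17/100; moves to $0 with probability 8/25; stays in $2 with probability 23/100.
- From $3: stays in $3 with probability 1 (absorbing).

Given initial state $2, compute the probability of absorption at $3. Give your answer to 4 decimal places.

0.4490

Let h(s) be the probability of absorption at $3 starting from transient state s. Then h($3) = 1 and h($0) = 0. By first-step analysis:
h($1) = 0.28·0 + 0.31·h($1) + 0.26·h($2) + 0.15·1
h($2) = 0.32·0 + 0.17·h($1) + 0.23·h($2) + 0.28·1
Solving: h($1) = 0.3866, h($2) = 0.4490.
Starting from $2, the probability is 0.4490.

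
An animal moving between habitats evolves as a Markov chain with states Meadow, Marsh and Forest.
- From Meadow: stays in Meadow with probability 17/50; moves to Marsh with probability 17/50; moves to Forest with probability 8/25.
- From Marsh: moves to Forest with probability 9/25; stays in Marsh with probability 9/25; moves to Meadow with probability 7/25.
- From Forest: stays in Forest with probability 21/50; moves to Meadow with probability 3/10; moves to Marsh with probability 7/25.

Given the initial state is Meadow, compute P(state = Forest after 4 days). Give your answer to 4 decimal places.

Propagate the distribution vector 4 days from Meadow.
After 0 days: (1.0000, 0.0000, 0.0000)
After 1 day: (0.3400, 0.3400, 0.3200)
After 2 days: (0.3068, 0.3276, 0.3656)
After 3 days: (0.3057, 0.3246, 0.3697)
After 4 days: (0.3057, 0.3243, 0.3700)
P(in Forest after 4 days) = 0.3700

0.3700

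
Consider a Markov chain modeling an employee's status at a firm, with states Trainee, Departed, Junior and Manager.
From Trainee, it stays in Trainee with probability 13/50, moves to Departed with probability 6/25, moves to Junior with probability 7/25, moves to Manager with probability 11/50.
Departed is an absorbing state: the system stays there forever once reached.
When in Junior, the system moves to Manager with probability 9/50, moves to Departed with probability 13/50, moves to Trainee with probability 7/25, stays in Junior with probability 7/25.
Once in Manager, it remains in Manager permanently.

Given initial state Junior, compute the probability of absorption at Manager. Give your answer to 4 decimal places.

Let h(s) be the probability of absorption at Manager starting from transient state s. Then h(Manager) = 1 and h(Departed) = 0. By first-step analysis:
h(Trainee) = 0.26·h(Trainee) + 0.24·0 + 0.28·h(Junior) + 0.22·1
h(Junior) = 0.28·h(Trainee) + 0.26·0 + 0.28·h(Junior) + 0.18·1
Solving: h(Trainee) = 0.4595, h(Junior) = 0.4287.
Starting from Junior, the probability is 0.4287.

0.4287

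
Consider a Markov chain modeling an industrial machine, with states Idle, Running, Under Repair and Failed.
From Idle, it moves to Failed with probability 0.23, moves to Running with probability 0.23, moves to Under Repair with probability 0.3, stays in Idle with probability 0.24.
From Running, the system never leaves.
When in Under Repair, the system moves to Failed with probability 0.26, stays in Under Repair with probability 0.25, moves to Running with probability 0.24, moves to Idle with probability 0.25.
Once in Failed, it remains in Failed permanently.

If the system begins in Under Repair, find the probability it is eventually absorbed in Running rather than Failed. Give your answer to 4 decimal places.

Let h(s) be the probability of absorption at Running starting from transient state s. Then h(Running) = 1 and h(Failed) = 0. By first-step analysis:
h(Idle) = 0.24·h(Idle) + 0.23·1 + 0.3·h(Under Repair) + 0.23·0
h(Under Repair) = 0.25·h(Idle) + 0.24·1 + 0.25·h(Under Repair) + 0.26·0
Solving: h(Idle) = 0.4939, h(Under Repair) = 0.4846.
Starting from Under Repair, the probability is 0.4846.

0.4846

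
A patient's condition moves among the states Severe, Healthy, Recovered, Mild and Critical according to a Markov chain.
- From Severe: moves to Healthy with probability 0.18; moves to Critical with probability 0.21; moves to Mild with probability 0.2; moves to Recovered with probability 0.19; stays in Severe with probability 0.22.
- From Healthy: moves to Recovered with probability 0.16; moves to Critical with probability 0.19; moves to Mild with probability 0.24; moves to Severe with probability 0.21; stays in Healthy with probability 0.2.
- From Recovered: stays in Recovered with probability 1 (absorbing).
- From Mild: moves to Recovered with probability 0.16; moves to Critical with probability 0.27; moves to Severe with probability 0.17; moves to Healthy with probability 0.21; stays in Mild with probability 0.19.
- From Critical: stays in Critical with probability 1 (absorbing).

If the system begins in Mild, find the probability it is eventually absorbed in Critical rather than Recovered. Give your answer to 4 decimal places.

0.5942

Let h(s) be the probability of absorption at Critical starting from transient state s. Then h(Critical) = 1 and h(Recovered) = 0. By first-step analysis:
h(Severe) = 0.22·h(Severe) + 0.18·h(Healthy) + 0.19·0 + 0.2·h(Mild) + 0.21·1
h(Healthy) = 0.21·h(Severe) + 0.2·h(Healthy) + 0.16·0 + 0.24·h(Mild) + 0.19·1
h(Mild) = 0.17·h(Severe) + 0.21·h(Healthy) + 0.16·0 + 0.19·h(Mild) + 0.27·1
Solving: h(Severe) = 0.5509, h(Healthy) = 0.5604, h(Mild) = 0.5942.
Starting from Mild, the probability is 0.5942.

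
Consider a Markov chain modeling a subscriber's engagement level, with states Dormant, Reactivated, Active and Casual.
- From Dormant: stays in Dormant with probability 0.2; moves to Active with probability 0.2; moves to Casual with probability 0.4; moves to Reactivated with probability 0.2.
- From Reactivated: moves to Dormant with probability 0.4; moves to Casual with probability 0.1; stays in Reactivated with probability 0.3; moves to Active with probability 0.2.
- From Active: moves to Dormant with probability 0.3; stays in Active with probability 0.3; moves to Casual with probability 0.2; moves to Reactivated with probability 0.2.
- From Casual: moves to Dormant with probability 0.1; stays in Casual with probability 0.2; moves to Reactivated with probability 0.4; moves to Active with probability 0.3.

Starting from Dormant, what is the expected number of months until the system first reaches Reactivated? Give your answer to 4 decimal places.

Let t(s) be the expected number of months to first reach Reactivated from state s, with t(Reactivated) = 0. Conditioning on the first month:
t(Dormant) = 1 + 0.2·t(Dormant) + 0.2·t(Active) + 0.4·t(Casual)
t(Active) = 1 + 0.3·t(Dormant) + 0.3·t(Active) + 0.2·t(Casual)
t(Casual) = 1 + 0.1·t(Dormant) + 0.3·t(Active) + 0.2·t(Casual)
Solving: t(Dormant) = 3.8732, t(Active) = 4.0141, t(Casual) = 3.2394.
Expected months from Dormant to Reactivated: 3.8732.

3.8732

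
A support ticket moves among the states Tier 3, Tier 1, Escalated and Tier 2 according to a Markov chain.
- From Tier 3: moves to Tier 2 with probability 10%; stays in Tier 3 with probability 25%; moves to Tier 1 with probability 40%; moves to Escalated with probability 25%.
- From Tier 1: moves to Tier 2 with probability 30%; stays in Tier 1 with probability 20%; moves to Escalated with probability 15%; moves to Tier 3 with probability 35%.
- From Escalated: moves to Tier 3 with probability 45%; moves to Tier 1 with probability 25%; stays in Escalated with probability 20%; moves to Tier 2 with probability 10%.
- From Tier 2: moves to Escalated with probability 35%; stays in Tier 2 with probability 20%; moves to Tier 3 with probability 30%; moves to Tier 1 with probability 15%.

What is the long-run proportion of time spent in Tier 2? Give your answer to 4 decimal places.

0.1709

Let the stationary distribution be π with π = πP and π_1 + π_2 + π_3 + π_4 = 1.
π_1 = 0.25·π_1 + 0.35·π_2 + 0.45·π_3 + 0.3·π_4
π_2 = 0.4·π_1 + 0.2·π_2 + 0.25·π_3 + 0.15·π_4
π_3 = 0.25·π_1 + 0.15·π_2 + 0.2·π_3 + 0.35·π_4
Solving with the normalization constraint gives π = (0.3312, 0.2691, 0.2287, 0.1709).
So the stationary probability of Tier 2 is 0.1709.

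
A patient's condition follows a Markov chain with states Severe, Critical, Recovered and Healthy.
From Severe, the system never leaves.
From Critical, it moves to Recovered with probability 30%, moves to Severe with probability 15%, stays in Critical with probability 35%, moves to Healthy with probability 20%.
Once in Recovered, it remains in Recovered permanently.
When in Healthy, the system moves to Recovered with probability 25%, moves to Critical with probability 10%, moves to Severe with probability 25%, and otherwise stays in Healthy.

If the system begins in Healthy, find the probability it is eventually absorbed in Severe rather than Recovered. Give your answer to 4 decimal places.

0.4797

Let h(s) be the probability of absorption at Severe starting from transient state s. Then h(Severe) = 1 and h(Recovered) = 0. By first-step analysis:
h(Critical) = 0.15·1 + 0.35·h(Critical) + 0.3·0 + 0.2·h(Healthy)
h(Healthy) = 0.25·1 + 0.1·h(Critical) + 0.25·0 + 0.4·h(Healthy)
Solving: h(Critical) = 0.3784, h(Healthy) = 0.4797.
Starting from Healthy, the probability is 0.4797.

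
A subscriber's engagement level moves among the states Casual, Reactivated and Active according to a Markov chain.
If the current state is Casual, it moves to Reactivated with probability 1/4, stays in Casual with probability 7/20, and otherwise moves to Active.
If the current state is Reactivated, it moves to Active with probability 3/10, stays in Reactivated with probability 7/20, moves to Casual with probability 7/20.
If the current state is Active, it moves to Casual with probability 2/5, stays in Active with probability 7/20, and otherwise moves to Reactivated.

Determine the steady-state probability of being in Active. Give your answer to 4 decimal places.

0.3545

Let the stationary distribution be π with π = πP and π_1 + π_2 + π_3 = 1.
π_1 = 0.35·π_1 + 0.35·π_2 + 0.4·π_3
π_2 = 0.25·π_1 + 0.35·π_2 + 0.25·π_3
Solving with the normalization constraint gives π = (0.3677, 0.2778, 0.3545).
So the stationary probability of Active is 0.3545.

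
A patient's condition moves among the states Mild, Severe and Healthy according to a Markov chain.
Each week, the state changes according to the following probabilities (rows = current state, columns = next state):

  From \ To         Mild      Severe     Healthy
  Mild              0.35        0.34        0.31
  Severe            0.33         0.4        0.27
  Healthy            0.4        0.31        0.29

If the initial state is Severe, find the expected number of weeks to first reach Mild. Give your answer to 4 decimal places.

Let t(s) be the expected number of weeks to first reach Mild from state s, with t(Mild) = 0. Conditioning on the first week:
t(Severe) = 1 + 0.4·t(Severe) + 0.27·t(Healthy)
t(Healthy) = 1 + 0.31·t(Severe) + 0.29·t(Healthy)
Solving: t(Severe) = 2.8630, t(Healthy) = 2.6585.
Expected weeks from Severe to Mild: 2.8630.

2.8630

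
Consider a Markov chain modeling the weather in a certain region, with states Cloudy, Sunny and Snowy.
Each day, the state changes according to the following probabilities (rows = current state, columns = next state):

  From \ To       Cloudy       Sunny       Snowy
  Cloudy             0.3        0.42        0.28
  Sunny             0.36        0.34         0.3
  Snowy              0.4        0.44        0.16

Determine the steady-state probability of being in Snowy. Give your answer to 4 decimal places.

0.2570

Let the stationary distribution be π with π = πP and π_1 + π_2 + π_3 = 1.
π_1 = 0.3·π_1 + 0.36·π_2 + 0.4·π_3
π_2 = 0.42·π_1 + 0.34·π_2 + 0.44·π_3
Solving with the normalization constraint gives π = (0.3493, 0.3936, 0.2570).
So the stationary probability of Snowy is 0.2570.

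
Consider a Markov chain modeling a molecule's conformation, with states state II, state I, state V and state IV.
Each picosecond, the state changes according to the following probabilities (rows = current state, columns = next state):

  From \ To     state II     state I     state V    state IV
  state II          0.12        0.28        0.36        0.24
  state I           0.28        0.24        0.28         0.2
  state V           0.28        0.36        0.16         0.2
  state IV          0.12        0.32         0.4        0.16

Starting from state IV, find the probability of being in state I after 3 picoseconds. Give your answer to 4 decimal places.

0.2966

Propagate the distribution vector 3 picoseconds from state IV.
After 0 picoseconds: (0.0000, 0.0000, 0.0000, 1.0000)
After 1 picosecond: (0.1200, 0.3200, 0.4000, 0.1600)
After 2 picoseconds: (0.2352, 0.3056, 0.2608, 0.1984)
After 3 picoseconds: (0.2106, 0.2966, 0.2913, 0.2015)
P(in state I after 3 picoseconds) = 0.2966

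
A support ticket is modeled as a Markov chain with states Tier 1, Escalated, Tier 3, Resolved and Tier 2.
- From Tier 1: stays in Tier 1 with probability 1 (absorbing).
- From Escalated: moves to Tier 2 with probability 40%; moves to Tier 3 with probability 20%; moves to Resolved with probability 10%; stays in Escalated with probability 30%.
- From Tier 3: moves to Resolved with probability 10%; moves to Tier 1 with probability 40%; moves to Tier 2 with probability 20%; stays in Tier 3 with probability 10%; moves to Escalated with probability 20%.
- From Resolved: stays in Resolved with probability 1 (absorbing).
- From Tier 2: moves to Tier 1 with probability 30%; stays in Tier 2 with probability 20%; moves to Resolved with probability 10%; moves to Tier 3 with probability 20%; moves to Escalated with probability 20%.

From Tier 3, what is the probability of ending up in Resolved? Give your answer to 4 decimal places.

0.2586

Let h(s) be the probability of absorption at Resolved starting from transient state s. Then h(Resolved) = 1 and h(Tier 1) = 0. By first-step analysis:
h(Escalated) = 0.3·h(Escalated) + 0.2·h(Tier 3) + 0.1·1 + 0.4·h(Tier 2)
h(Tier 3) = 0.4·0 + 0.2·h(Escalated) + 0.1·h(Tier 3) + 0.1·1 + 0.2·h(Tier 2)
h(Tier 2) = 0.3·0 + 0.2·h(Escalated) + 0.2·h(Tier 3) + 0.1·1 + 0.2·h(Tier 2)
Solving: h(Escalated) = 0.3793, h(Tier 3) = 0.2586, h(Tier 2) = 0.2845.
Starting from Tier 3, the probability is 0.2586.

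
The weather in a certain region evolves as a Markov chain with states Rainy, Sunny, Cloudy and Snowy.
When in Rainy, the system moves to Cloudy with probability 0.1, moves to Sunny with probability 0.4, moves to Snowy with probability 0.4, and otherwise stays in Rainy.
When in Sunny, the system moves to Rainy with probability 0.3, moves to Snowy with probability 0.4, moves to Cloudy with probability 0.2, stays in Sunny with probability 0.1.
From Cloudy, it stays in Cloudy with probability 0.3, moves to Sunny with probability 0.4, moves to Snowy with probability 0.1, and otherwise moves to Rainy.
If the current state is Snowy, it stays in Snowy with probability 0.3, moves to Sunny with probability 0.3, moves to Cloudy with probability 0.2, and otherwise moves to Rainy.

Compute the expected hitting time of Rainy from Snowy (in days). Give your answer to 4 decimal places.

Let t(s) be the expected number of days to first reach Rainy from state s, with t(Rainy) = 0. Conditioning on the first day:
t(Sunny) = 1 + 0.1·t(Sunny) + 0.2·t(Cloudy) + 0.4·t(Snowy)
t(Cloudy) = 1 + 0.4·t(Sunny) + 0.3·t(Cloudy) + 0.1·t(Snowy)
t(Snowy) = 1 + 0.3·t(Sunny) + 0.2·t(Cloudy) + 0.3·t(Snowy)
Solving: t(Sunny) = 4.0408, t(Cloudy) = 4.3673, t(Snowy) = 4.4082.
Expected days from Snowy to Rainy: 4.4082.

4.4082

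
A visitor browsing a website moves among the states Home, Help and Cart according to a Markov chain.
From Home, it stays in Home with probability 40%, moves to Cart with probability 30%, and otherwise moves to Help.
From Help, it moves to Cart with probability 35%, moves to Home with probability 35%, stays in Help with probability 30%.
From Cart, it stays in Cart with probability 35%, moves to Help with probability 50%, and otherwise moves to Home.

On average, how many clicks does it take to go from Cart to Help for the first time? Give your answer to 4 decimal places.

Let t(s) be the expected number of clicks to first reach Help from state s, with t(Help) = 0. Conditioning on the first click:
t(Home) = 1 + 0.4·t(Home) + 0.3·t(Cart)
t(Cart) = 1 + 0.15·t(Home) + 0.35·t(Cart)
Solving: t(Home) = 2.7536, t(Cart) = 2.1739.
Expected clicks from Cart to Help: 2.1739.

2.1739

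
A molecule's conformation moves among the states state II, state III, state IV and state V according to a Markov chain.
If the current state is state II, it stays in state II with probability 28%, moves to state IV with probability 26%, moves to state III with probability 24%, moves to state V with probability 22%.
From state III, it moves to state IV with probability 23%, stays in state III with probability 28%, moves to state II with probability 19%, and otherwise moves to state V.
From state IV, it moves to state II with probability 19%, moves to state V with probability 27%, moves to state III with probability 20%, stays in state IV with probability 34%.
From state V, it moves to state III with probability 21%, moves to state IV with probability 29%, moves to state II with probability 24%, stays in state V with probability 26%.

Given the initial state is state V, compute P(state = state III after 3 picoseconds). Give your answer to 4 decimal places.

Propagate the distribution vector 3 picoseconds from state V.
After 0 picoseconds: (0.0000, 0.0000, 0.0000, 1.0000)
After 1 picosecond: (0.2400, 0.2100, 0.2900, 0.2600)
After 2 picoseconds: (0.2246, 0.2290, 0.2847, 0.2617)
After 3 picoseconds: (0.2233, 0.2299, 0.2838, 0.2630)
P(in state III after 3 picoseconds) = 0.2299

0.2299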